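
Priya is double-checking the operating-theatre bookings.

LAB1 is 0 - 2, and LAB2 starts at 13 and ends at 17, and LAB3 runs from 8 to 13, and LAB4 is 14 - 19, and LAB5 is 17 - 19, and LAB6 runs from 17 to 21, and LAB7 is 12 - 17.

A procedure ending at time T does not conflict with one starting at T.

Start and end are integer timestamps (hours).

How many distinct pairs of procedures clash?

Sorted by start: LAB1, LAB3, LAB7, LAB2, LAB4, LAB5, LAB6.
LAB3 starts after LAB1 ends — done with LAB1.
LAB7 starts before LAB3 ends → LAB3 and LAB7 overlap.
LAB2 starts exactly when LAB3 ends (back-to-back, no overlap) — done with LAB3.
LAB2 starts before LAB7 ends → LAB7 and LAB2 overlap.
LAB4 starts before LAB7 ends → LAB7 and LAB4 overlap.
LAB5 starts exactly when LAB7 ends (back-to-back, no overlap) — done with LAB7.
LAB4 starts before LAB2 ends → LAB2 and LAB4 overlap.
LAB5 starts exactly when LAB2 ends (back-to-back, no overlap) — done with LAB2.
LAB5 starts before LAB4 ends → LAB4 and LAB5 overlap.
LAB6 starts before LAB4 ends → LAB4 and LAB6 overlap.
LAB6 starts before LAB5 ends → LAB5 and LAB6 overlap.
Overlapping pairs: LAB2 & LAB4, LAB2 & LAB7, LAB3 & LAB7, LAB4 & LAB5, LAB4 & LAB6, LAB4 & LAB7, LAB5 & LAB6 — 7 in total.

7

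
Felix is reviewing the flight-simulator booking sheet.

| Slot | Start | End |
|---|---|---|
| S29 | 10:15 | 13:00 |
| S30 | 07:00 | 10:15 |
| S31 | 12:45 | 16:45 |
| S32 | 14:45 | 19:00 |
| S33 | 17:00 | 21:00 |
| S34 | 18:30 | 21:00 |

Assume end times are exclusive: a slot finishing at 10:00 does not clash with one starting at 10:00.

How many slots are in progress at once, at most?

3

Sweep the timeline, counting +1 at each start and −1 at each end (ends before starts at a tie):
07:00 start S30 → 1
10:15 end S30 → 0
10:15 start S29 → 1
12:45 start S31 → 2
13:00 end S29 → 1
14:45 start S32 → 2
16:45 end S31 → 1
17:00 start S33 → 2
18:30 start S34 → 3
19:00 end S32 → 2
21:00 end S33 → 1
21:00 end S34 → 0
Peak is 3, at 18:30 (S32, S33, S34).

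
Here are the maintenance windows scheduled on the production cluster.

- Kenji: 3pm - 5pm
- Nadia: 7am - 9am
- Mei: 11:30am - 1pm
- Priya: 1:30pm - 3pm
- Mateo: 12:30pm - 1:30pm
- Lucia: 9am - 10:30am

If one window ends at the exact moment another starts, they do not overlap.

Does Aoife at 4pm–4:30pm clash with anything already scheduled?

Nadia: ends 9am at or before Aoife starts 4pm → clear.
Lucia: ends 10:30am at or before Aoife starts 4pm → clear.
Mei: ends 1pm at or before Aoife starts 4pm → clear.
Mateo: ends 1:30pm at or before Aoife starts 4pm → clear.
Priya: ends 3pm at or before Aoife starts 4pm → clear.
Kenji: starts 3pm before Aoife ends 4:30pm, and ends 5pm after Aoife starts 4pm → overlap.
Aoife overlaps Kenji.

Yes — it overlaps Kenji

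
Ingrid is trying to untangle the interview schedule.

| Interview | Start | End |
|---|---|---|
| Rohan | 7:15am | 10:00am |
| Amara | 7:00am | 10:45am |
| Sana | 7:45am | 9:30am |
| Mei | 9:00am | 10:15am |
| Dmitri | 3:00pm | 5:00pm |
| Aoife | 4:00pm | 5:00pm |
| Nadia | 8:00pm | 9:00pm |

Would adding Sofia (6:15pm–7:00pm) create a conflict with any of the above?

No — it doesn't clash with anything

Amara: ends 10:45am at or before Sofia starts 6:15pm → clear.
Rohan: ends 10:00am at or before Sofia starts 6:15pm → clear.
Sana: ends 9:30am at or before Sofia starts 6:15pm → clear.
Mei: ends 10:15am at or before Sofia starts 6:15pm → clear.
Dmitri: ends 5:00pm at or before Sofia starts 6:15pm → clear.
Aoife: ends 5:00pm at or before Sofia starts 6:15pm → clear.
Nadia: starts 8:00pm at or after Sofia ends 7:00pm → clear.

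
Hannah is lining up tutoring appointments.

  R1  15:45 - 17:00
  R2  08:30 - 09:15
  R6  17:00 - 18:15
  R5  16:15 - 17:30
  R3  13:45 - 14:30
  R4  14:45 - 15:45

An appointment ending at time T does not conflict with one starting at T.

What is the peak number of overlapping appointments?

Walk through starts and ends in time order (an end at T is processed before a start at T):
08:30 start R2 → 1
09:15 end R2 → 0
13:45 start R3 → 1
14:30 end R3 → 0
14:45 start R4 → 1
15:45 end R4 → 0
15:45 start R1 → 1
16:15 start R5 → 2
17:00 end R1 → 1
17:00 start R6 → 2
17:30 end R5 → 1
18:15 end R6 → 0
Peak is 2, at 16:15 (R1, R5).

2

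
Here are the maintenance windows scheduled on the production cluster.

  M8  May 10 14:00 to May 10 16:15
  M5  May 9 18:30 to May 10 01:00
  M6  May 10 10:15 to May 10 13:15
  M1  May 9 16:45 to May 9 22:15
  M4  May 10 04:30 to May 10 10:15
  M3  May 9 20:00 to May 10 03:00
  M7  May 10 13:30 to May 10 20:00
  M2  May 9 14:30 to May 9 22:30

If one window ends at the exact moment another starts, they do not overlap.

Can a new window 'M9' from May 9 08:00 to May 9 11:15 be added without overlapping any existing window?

Yes — the slot is free

M2: starts May 9 14:30 at or after M9 ends May 9 11:15 → clear.
M1: starts May 9 16:45 at or after M9 ends May 9 11:15 → clear.
M5: starts May 9 18:30 at or after M9 ends May 9 11:15 → clear.
M3: starts May 9 20:00 at or after M9 ends May 9 11:15 → clear.
M4: starts May 10 04:30 at or after M9 ends May 9 11:15 → clear.
M6: starts May 10 10:15 at or after M9 ends May 9 11:15 → clear.
M7: starts May 10 13:30 at or after M9 ends May 9 11:15 → clear.
M8: starts May 10 14:00 at or after M9 ends May 9 11:15 → clear.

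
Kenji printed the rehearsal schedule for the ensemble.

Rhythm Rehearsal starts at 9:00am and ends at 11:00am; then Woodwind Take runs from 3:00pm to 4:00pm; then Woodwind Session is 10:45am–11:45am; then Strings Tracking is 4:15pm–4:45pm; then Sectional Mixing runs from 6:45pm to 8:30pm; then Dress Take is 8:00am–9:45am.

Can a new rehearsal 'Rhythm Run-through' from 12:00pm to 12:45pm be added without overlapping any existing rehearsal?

Dress Take: ends 9:45am at or before Rhythm Run-through starts 12:00pm → clear.
Rhythm Rehearsal: ends 11:00am at or before Rhythm Run-through starts 12:00pm → clear.
Woodwind Session: ends 11:45am at or before Rhythm Run-through starts 12:00pm → clear.
Woodwind Take: starts 3:00pm at or after Rhythm Run-through ends 12:45pm → clear.
Strings Tracking: starts 4:15pm at or after Rhythm Run-through ends 12:45pm → clear.
Sectional Mixing: starts 6:45pm at or after Rhythm Run-through ends 12:45pm → clear.

Yes — the slot is free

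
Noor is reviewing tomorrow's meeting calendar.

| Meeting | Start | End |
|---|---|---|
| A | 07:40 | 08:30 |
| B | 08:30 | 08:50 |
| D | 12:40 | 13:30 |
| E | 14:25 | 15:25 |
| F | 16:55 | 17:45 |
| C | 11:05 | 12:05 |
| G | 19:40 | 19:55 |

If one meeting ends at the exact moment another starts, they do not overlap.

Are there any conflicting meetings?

No

Check each pair: they overlap iff neither finishes before the other starts.
Sorted by start: A, B, C, D, E, F, G.
B starts exactly when A ends (back-to-back, no overlap), so A has no further overlaps.
C starts after B ends, so B has no further overlaps.
D starts after C ends, so C has no further overlaps.
E starts after D ends, so D has no further overlaps.
F starts after E ends, so E has no further overlaps.
G starts after F ends.
Every pair is clear; the schedule has no overlaps.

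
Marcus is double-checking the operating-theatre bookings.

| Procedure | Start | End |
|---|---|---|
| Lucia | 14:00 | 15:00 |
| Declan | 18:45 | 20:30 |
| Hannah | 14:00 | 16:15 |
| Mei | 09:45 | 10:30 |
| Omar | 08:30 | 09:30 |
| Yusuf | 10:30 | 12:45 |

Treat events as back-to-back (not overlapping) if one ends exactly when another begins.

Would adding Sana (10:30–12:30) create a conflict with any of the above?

Yes — it overlaps Yusuf

Omar: ends 09:30 at or before Sana starts 10:30 → clear.
Mei: ends 10:30 at or before Sana starts 10:30 → clear.
Yusuf: starts 10:30 before Sana ends 12:30, and ends 12:45 after Sana starts 10:30 → overlap.
Lucia: starts 14:00 at or after Sana ends 12:30 → clear.
Hannah: starts 14:00 at or after Sana ends 12:30 → clear.
Declan: starts 18:45 at or after Sana ends 12:30 → clear.
Sana overlaps Yusuf.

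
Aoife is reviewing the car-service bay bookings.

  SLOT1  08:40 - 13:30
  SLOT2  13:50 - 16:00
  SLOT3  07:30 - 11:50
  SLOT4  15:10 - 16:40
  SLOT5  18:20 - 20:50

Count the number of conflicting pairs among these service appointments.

Sorted by start: SLOT3, SLOT1, SLOT2, SLOT4, SLOT5.
SLOT1 starts before SLOT3 ends → SLOT3 and SLOT1 overlap.
SLOT2 starts after SLOT3 ends — done with SLOT3.
SLOT2 starts after SLOT1 ends — done with SLOT1.
SLOT4 starts before SLOT2 ends → SLOT2 and SLOT4 overlap.
SLOT5 starts after SLOT2 ends.
SLOT5 starts after SLOT4 ends.
Overlapping pairs: SLOT1 & SLOT3, SLOT2 & SLOT4 — 2 in total.

2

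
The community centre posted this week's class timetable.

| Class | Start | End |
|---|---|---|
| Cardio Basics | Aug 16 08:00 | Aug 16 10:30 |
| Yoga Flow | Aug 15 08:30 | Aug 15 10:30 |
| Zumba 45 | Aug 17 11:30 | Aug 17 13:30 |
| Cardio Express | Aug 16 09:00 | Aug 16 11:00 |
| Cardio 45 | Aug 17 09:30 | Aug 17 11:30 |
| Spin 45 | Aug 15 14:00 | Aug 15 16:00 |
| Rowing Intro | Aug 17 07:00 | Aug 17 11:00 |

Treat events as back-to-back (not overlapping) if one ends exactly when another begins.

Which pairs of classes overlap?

Sorted by start: Yoga Flow, Spin 45, Cardio Basics, Cardio Express, Rowing Intro, Cardio 45, Zumba 45.
Spin 45 starts after Yoga Flow ends, so nothing later overlaps Yoga Flow either.
Cardio Basics starts after Spin 45 ends, so nothing later overlaps Spin 45 either.
Cardio Express starts before Cardio Basics ends → Cardio Basics and Cardio Express overlap.
Rowing Intro starts after Cardio Basics ends, so nothing later overlaps Cardio Basics either.
Rowing Intro starts after Cardio Express ends, so nothing later overlaps Cardio Express either.
Cardio 45 starts before Rowing Intro ends → Rowing Intro and Cardio 45 overlap.
Zumba 45 starts after Rowing Intro ends.
Zumba 45 starts exactly when Cardio 45 ends (back-to-back, no overlap).

Cardio 45 & Rowing Intro, Cardio Basics & Cardio Express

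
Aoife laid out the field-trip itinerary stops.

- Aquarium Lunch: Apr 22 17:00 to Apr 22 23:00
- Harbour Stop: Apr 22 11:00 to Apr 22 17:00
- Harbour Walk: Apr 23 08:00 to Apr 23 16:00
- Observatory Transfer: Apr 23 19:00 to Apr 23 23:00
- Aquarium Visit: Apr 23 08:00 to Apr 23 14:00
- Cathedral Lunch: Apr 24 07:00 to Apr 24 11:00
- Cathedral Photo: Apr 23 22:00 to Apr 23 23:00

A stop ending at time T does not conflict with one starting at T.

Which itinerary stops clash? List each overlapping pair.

Two intervals overlap when each starts before the other ends.
Sorted by start: Harbour Stop, Aquarium Lunch, Aquarium Visit, Harbour Walk, Observatory Transfer, Cathedral Photo, Cathedral Lunch.
Aquarium Lunch starts exactly when Harbour Stop ends (back-to-back, no overlap), so nothing later overlaps Harbour Stop either.
Aquarium Visit starts after Aquarium Lunch ends, so nothing later overlaps Aquarium Lunch either.
Harbour Walk starts before Aquarium Visit ends → Aquarium Visit and Harbour Walk overlap.
Observatory Transfer starts after Aquarium Visit ends, so nothing later overlaps Aquarium Visit either.
Observatory Transfer starts after Harbour Walk ends, so nothing later overlaps Harbour Walk either.
Cathedral Photo starts before Observatory Transfer ends → Observatory Transfer and Cathedral Photo overlap.
Cathedral Lunch starts after Observatory Transfer ends.
Cathedral Lunch starts after Cathedral Photo ends.

Aquarium Visit & Harbour Walk, Cathedral Photo & Observatory Transfer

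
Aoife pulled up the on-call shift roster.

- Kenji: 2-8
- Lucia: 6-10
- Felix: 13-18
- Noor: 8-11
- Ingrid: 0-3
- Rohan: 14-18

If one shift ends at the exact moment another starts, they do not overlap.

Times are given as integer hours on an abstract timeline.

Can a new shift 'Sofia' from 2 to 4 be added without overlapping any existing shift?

Ingrid: starts 0 before Sofia ends 4, and ends 3 after Sofia starts 2 → overlap.
Kenji: starts 2 before Sofia ends 4, and ends 8 after Sofia starts 2 → overlap.
Lucia: starts 6 at or after Sofia ends 4 → clear.
Noor: starts 8 at or after Sofia ends 4 → clear.
Felix: starts 13 at or after Sofia ends 4 → clear.
Rohan: starts 14 at or after Sofia ends 4 → clear.
Sofia overlaps Kenji, Ingrid.

No — it overlaps Ingrid, Kenji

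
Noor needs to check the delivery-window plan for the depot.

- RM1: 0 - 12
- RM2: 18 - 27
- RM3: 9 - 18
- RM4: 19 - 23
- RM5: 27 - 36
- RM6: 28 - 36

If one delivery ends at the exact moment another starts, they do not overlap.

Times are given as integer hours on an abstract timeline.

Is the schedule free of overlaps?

Sorted by start: RM1, RM3, RM2, RM4, RM5, RM6.
RM3 starts before RM1 ends → RM1 and RM3 overlap.
That's a conflict, so the schedule is not conflict-free.

No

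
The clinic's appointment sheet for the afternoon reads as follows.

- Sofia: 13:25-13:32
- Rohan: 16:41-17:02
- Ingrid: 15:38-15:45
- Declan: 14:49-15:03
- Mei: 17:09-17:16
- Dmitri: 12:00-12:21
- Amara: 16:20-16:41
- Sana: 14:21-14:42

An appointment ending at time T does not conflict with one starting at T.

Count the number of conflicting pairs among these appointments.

Check each pair: they overlap iff neither finishes before the other starts.
Sorted by start: Dmitri, Sofia, Sana, Declan, Ingrid, Amara, Rohan, Mei.
Sofia starts after Dmitri ends, so nothing later overlaps Dmitri either.
Sana starts after Sofia ends, so nothing later overlaps Sofia either.
Declan starts after Sana ends, so nothing later overlaps Sana either.
Ingrid starts after Declan ends, so nothing later overlaps Declan either.
Amara starts after Ingrid ends, so nothing later overlaps Ingrid either.
Rohan starts exactly when Amara ends (back-to-back, no overlap), so nothing later overlaps Amara either.
Mei starts after Rohan ends.
No pair overlaps.

0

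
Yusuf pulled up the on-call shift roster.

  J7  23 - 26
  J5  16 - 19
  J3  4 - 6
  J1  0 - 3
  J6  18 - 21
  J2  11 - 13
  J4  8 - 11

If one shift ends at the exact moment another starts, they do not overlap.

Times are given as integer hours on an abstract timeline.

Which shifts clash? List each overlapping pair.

J5 & J6

Sorted by start: J1, J3, J4, J2, J5, J6, J7.
J3 starts after J1 ends — done with J1.
J4 starts after J3 ends — done with J3.
J2 starts exactly when J4 ends (back-to-back, no overlap) — done with J4.
J5 starts after J2 ends — done with J2.
J6 starts before J5 ends → J5 and J6 overlap.
J7 starts after J5 ends.
J7 starts after J6 ends.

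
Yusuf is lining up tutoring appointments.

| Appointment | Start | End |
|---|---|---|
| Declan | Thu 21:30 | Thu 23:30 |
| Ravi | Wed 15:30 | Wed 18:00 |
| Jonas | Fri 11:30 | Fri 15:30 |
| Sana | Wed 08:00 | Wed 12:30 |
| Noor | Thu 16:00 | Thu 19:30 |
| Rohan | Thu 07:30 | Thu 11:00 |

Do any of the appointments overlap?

Two intervals overlap when each starts before the other ends.
Sorted by start: Sana, Ravi, Rohan, Noor, Declan, Jonas.
Ravi starts after Sana ends — done with Sana.
Rohan starts after Ravi ends — done with Ravi.
Noor starts after Rohan ends — done with Rohan.
Declan starts after Noor ends — done with Noor.
Jonas starts after Declan ends.
Every pair is clear; the schedule has no overlaps.

No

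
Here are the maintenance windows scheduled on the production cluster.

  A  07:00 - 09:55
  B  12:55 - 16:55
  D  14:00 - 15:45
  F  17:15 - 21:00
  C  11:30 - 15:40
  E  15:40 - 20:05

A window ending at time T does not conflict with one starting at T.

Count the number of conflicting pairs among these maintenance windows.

6

Sorted by start: A, C, B, D, E, F.
C starts after A ends, so A has no further overlaps.
B starts before C ends → C and B overlap.
D starts before C ends → C and D overlap.
E starts exactly when C ends (back-to-back, no overlap), so C has no further overlaps.
D starts before B ends → B and D overlap.
E starts before B ends → B and E overlap.
F starts after B ends.
E starts before D ends → D and E overlap.
F starts after D ends.
F starts before E ends → E and F overlap.
Overlapping pairs: B & C, B & D, B & E, C & D, D & E, E & F — 6 in total.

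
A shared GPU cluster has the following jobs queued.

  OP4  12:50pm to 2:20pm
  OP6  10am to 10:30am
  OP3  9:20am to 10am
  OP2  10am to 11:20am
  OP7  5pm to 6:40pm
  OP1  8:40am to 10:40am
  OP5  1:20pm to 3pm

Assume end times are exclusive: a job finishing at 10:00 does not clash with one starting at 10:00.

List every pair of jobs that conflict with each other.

Sorted by start: OP1, OP3, OP2, OP6, OP4, OP5, OP7.
OP3 starts before OP1 ends → OP1 and OP3 overlap.
OP2 starts before OP1 ends → OP1 and OP2 overlap.
OP6 starts before OP1 ends → OP1 and OP6 overlap.
OP4 starts after OP1 ends, so nothing later overlaps OP1 either.
OP2 starts exactly when OP3 ends (back-to-back, no overlap), so nothing later overlaps OP3 either.
OP6 starts before OP2 ends → OP2 and OP6 overlap.
OP4 starts after OP2 ends, so nothing later overlaps OP2 either.
OP4 starts after OP6 ends, so nothing later overlaps OP6 either.
OP5 starts before OP4 ends → OP4 and OP5 overlap.
OP7 starts after OP4 ends.
OP7 starts after OP5 ends.

OP1 & OP2, OP1 & OP3, OP1 & OP6, OP2 & OP6, OP4 & OP5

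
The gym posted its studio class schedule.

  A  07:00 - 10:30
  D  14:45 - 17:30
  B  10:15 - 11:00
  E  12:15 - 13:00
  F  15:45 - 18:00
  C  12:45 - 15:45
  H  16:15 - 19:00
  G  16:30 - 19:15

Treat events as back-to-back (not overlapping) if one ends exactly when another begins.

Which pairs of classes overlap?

A & B, C & D, C & E, D & F, D & G, D & H, F & G, F & H, G & H

Sorted by start: A, B, E, C, D, F, H, G.
B starts before A ends → A and B overlap.
E starts after A ends, so A has no further overlaps.
E starts after B ends, so B has no further overlaps.
C starts before E ends → E and C overlap.
D starts after E ends, so E has no further overlaps.
D starts before C ends → C and D overlap.
F starts exactly when C ends (back-to-back, no overlap), so C has no further overlaps.
F starts before D ends → D and F overlap.
H starts before D ends → D and H overlap.
G starts before D ends → D and G overlap.
H starts before F ends → F and H overlap.
G starts before F ends → F and G overlap.
G starts before H ends → H and G overlap.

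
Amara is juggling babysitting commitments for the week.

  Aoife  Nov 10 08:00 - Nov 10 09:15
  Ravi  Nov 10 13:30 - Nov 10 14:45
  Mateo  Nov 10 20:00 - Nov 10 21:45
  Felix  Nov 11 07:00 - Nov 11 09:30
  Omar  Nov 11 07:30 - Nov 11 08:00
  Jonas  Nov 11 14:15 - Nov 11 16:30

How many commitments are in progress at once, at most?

2

Sort all start/end points and keep a running count:
Nov 10 08:00 start Aoife → 1
Nov 10 09:15 end Aoife → 0
Nov 10 13:30 start Ravi → 1
Nov 10 14:45 end Ravi → 0
Nov 10 20:00 start Mateo → 1
Nov 10 21:45 end Mateo → 0
Nov 11 07:00 start Felix → 1
Nov 11 07:30 start Omar → 2
Nov 11 08:00 end Omar → 1
Nov 11 09:30 end Felix → 0
Nov 11 14:15 start Jonas → 1
Nov 11 16:30 end Jonas → 0
Peak is 2, at Nov 11 07:30 (Felix, Omar).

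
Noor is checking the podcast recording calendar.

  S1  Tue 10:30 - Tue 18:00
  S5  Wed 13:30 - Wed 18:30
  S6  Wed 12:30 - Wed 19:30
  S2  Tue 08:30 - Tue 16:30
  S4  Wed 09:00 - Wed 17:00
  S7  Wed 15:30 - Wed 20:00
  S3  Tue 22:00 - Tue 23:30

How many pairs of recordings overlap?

Sorted by start: S2, S1, S3, S4, S6, S5, S7.
S1 starts before S2 ends → S2 and S1 overlap.
S3 starts after S2 ends — done with S2.
S3 starts after S1 ends — done with S1.
S4 starts after S3 ends — done with S3.
S6 starts before S4 ends → S4 and S6 overlap.
S5 starts before S4 ends → S4 and S5 overlap.
S7 starts before S4 ends → S4 and S7 overlap.
S5 starts before S6 ends → S6 and S5 overlap.
S7 starts before S6 ends → S6 and S7 overlap.
S7 starts before S5 ends → S5 and S7 overlap.
Overlapping pairs: S1 & S2, S4 & S5, S4 & S6, S4 & S7, S5 & S6, S5 & S7, S6 & S7 — 7 in total.

7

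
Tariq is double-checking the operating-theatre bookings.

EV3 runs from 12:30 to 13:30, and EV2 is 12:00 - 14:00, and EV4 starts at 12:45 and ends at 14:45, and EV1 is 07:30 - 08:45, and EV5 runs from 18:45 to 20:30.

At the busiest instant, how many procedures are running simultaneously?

3

Walk through starts and ends in time order (an end at T is processed before a start at T):
07:30 start EV1 → 1
08:45 end EV1 → 0
12:00 start EV2 → 1
12:30 start EV3 → 2
12:45 start EV4 → 3
13:30 end EV3 → 2
14:00 end EV2 → 1
14:45 end EV4 → 0
18:45 start EV5 → 1
20:30 end EV5 → 0
Peak is 3, at 12:45 (EV2, EV3, EV4).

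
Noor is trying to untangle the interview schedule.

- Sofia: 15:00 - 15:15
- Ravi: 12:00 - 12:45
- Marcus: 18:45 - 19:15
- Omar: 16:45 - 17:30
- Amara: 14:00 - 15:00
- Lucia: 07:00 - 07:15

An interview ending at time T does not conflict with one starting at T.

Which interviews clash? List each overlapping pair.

Sorted by start: Lucia, Ravi, Amara, Sofia, Omar, Marcus.
Ravi starts after Lucia ends, so nothing later overlaps Lucia either.
Amara starts after Ravi ends, so nothing later overlaps Ravi either.
Sofia starts exactly when Amara ends (back-to-back, no overlap), so nothing later overlaps Amara either.
Omar starts after Sofia ends, so nothing later overlaps Sofia either.
Marcus starts after Omar ends.

none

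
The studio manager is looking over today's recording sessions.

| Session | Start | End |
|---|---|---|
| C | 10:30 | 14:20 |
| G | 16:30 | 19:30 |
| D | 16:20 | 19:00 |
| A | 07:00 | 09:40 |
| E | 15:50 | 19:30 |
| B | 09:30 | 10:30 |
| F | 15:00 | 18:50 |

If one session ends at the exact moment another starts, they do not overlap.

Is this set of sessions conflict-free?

Two intervals overlap when each starts before the other ends.
Sorted by start: A, B, C, F, E, D, G.
B starts before A ends → A and B overlap.
That's a conflict, so the schedule is not conflict-free.

No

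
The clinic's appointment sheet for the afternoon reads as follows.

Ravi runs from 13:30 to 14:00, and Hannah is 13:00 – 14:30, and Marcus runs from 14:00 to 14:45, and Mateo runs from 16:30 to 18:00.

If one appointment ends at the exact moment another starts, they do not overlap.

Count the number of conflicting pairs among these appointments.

2

Sorted by start: Hannah, Ravi, Marcus, Mateo.
Ravi starts before Hannah ends → Hannah and Ravi overlap.
Marcus starts before Hannah ends → Hannah and Marcus overlap.
Mateo starts after Hannah ends.
Marcus starts exactly when Ravi ends (back-to-back, no overlap), so nothing later overlaps Ravi either.
Mateo starts after Marcus ends.
Overlapping pairs: Hannah & Marcus, Hannah & Ravi — 2 in total.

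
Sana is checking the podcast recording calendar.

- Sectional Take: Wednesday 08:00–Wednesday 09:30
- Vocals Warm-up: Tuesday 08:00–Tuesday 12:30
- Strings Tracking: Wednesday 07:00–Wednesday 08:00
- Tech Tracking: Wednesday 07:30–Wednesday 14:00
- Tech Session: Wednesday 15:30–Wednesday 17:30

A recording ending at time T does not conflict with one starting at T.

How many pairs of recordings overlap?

Sorted by start: Vocals Warm-up, Strings Tracking, Tech Tracking, Sectional Take, Tech Session.
Strings Tracking starts after Vocals Warm-up ends; Vocals Warm-up is clear from here.
Tech Tracking starts before Strings Tracking ends → Strings Tracking and Tech Tracking overlap.
Sectional Take starts exactly when Strings Tracking ends (back-to-back, no overlap); Strings Tracking is clear from here.
Sectional Take starts before Tech Tracking ends → Tech Tracking and Sectional Take overlap.
Tech Session starts after Tech Tracking ends.
Tech Session starts after Sectional Take ends.
Overlapping pairs: Sectional Take & Tech Tracking, Strings Tracking & Tech Tracking — 2 in total.

2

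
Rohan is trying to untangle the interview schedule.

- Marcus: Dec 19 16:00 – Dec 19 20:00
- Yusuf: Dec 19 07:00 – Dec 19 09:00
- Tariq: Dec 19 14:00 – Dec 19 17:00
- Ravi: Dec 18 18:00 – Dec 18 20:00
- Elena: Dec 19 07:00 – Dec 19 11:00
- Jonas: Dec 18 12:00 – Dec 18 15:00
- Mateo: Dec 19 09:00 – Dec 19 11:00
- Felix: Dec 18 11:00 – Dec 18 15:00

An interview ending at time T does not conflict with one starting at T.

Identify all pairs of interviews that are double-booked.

Elena & Mateo, Elena & Yusuf, Felix & Jonas, Marcus & Tariq

Sorted by start: Felix, Jonas, Ravi, Elena, Yusuf, Mateo, Tariq, Marcus.
Jonas starts before Felix ends → Felix and Jonas overlap.
Ravi starts after Felix ends; Felix is clear from here.
Ravi starts after Jonas ends; Jonas is clear from here.
Elena starts after Ravi ends; Ravi is clear from here.
Yusuf starts before Elena ends → Elena and Yusuf overlap.
Mateo starts before Elena ends → Elena and Mateo overlap.
Tariq starts after Elena ends; Elena is clear from here.
Mateo starts exactly when Yusuf ends (back-to-back, no overlap); Yusuf is clear from here.
Tariq starts after Mateo ends; Mateo is clear from here.
Marcus starts before Tariq ends → Tariq and Marcus overlap.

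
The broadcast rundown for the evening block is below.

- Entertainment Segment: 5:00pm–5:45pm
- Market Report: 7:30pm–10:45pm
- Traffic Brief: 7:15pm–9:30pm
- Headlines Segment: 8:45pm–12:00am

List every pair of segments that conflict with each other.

Check each pair: they overlap iff neither finishes before the other starts.
Sorted by start: Entertainment Segment, Traffic Brief, Market Report, Headlines Segment.
Traffic Brief starts after Entertainment Segment ends, so nothing later overlaps Entertainment Segment either.
Market Report starts before Traffic Brief ends → Traffic Brief and Market Report overlap.
Headlines Segment starts before Traffic Brief ends → Traffic Brief and Headlines Segment overlap.
Headlines Segment starts before Market Report ends → Market Report and Headlines Segment overlap.

Headlines Segment & Market Report, Headlines Segment & Traffic Brief, Market Report & Traffic Brief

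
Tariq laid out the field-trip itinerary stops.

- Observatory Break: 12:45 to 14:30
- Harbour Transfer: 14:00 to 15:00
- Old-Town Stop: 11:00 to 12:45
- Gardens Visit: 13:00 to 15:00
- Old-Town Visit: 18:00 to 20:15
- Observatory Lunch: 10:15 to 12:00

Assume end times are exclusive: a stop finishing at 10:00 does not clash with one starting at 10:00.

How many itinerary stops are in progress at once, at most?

Walk through starts and ends in time order (an end at T is processed before a start at T):
10:15 start Observatory Lunch → 1
11:00 start Old-Town Stop → 2
12:00 end Observatory Lunch → 1
12:45 end Old-Town Stop → 0
12:45 start Observatory Break → 1
13:00 start Gardens Visit → 2
14:00 start Harbour Transfer → 3
14:30 end Observatory Break → 2
15:00 end Gardens Visit → 1
15:00 end Harbour Transfer → 0
18:00 start Old-Town Visit → 1
20:15 end Old-Town Visit → 0
Peak is 3, at 14:00 (Gardens Visit, Harbour Transfer, Observatory Break).

3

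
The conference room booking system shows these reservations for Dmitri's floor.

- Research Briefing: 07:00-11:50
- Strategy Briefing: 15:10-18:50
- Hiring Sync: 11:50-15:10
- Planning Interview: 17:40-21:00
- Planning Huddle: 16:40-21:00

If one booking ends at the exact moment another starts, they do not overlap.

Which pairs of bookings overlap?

Sorted by start: Research Briefing, Hiring Sync, Strategy Briefing, Planning Huddle, Planning Interview.
Hiring Sync starts exactly when Research Briefing ends (back-to-back, no overlap); Research Briefing is clear from here.
Strategy Briefing starts exactly when Hiring Sync ends (back-to-back, no overlap); Hiring Sync is clear from here.
Planning Huddle starts before Strategy Briefing ends → Strategy Briefing and Planning Huddle overlap.
Planning Interview starts before Strategy Briefing ends → Strategy Briefing and Planning Interview overlap.
Planning Interview starts before Planning Huddle ends → Planning Huddle and Planning Interview overlap.

Planning Huddle & Planning Interview, Planning Huddle & Strategy Briefing, Planning Interview & Strategy Briefing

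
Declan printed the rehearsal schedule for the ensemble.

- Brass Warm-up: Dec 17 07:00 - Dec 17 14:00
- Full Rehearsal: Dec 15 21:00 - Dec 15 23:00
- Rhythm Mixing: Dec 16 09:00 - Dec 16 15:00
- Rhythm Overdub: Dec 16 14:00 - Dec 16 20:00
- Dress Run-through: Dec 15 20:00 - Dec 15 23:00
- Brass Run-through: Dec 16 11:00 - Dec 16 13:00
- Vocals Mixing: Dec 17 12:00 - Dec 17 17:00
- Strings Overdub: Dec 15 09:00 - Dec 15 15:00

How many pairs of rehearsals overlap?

Check each pair: they overlap iff neither finishes before the other starts.
Sorted by start: Strings Overdub, Dress Run-through, Full Rehearsal, Rhythm Mixing, Brass Run-through, Rhythm Overdub, Brass Warm-up, Vocals Mixing.
Dress Run-through starts after Strings Overdub ends, so nothing later overlaps Strings Overdub either.
Full Rehearsal starts before Dress Run-through ends → Dress Run-through and Full Rehearsal overlap.
Rhythm Mixing starts after Dress Run-through ends, so nothing later overlaps Dress Run-through either.
Rhythm Mixing starts after Full Rehearsal ends, so nothing later overlaps Full Rehearsal either.
Brass Run-through starts before Rhythm Mixing ends → Rhythm Mixing and Brass Run-through overlap.
Rhythm Overdub starts before Rhythm Mixing ends → Rhythm Mixing and Rhythm Overdub overlap.
Brass Warm-up starts after Rhythm Mixing ends, so nothing later overlaps Rhythm Mixing either.
Rhythm Overdub starts after Brass Run-through ends, so nothing later overlaps Brass Run-through either.
Brass Warm-up starts after Rhythm Overdub ends, so nothing later overlaps Rhythm Overdub either.
Vocals Mixing starts before Brass Warm-up ends → Brass Warm-up and Vocals Mixing overlap.
Overlapping pairs: Brass Run-through & Rhythm Mixing, Brass Warm-up & Vocals Mixing, Dress Run-through & Full Rehearsal, Rhythm Mixing & Rhythm Overdub — 4 in total.

4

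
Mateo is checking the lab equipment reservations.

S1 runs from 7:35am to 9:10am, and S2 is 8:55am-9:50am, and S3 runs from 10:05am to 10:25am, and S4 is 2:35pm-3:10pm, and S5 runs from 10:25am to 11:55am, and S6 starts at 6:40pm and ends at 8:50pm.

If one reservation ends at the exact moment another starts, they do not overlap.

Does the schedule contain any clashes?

Yes

Check each pair: they overlap iff neither finishes before the other starts.
Sorted by start: S1, S2, S3, S5, S4, S6.
S2 starts before S1 ends → S1 and S2 overlap.
That's a conflict, so the schedule is not conflict-free.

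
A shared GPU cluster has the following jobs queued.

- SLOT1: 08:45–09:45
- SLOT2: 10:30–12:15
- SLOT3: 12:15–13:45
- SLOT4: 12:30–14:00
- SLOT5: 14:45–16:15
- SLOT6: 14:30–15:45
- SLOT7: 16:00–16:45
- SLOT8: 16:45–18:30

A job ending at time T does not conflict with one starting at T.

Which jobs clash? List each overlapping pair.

Sorted by start: SLOT1, SLOT2, SLOT3, SLOT4, SLOT6, SLOT5, SLOT7, SLOT8.
SLOT2 starts after SLOT1 ends, so SLOT1 has no further overlaps.
SLOT3 starts exactly when SLOT2 ends (back-to-back, no overlap), so SLOT2 has no further overlaps.
SLOT4 starts before SLOT3 ends → SLOT3 and SLOT4 overlap.
SLOT6 starts after SLOT3 ends, so SLOT3 has no further overlaps.
SLOT6 starts after SLOT4 ends, so SLOT4 has no further overlaps.
SLOT5 starts before SLOT6 ends → SLOT6 and SLOT5 overlap.
SLOT7 starts after SLOT6 ends, so SLOT6 has no further overlaps.
SLOT7 starts before SLOT5 ends → SLOT5 and SLOT7 overlap.
SLOT8 starts after SLOT5 ends.
SLOT8 starts exactly when SLOT7 ends (back-to-back, no overlap).

SLOT3 & SLOT4, SLOT5 & SLOT6, SLOT5 & SLOT7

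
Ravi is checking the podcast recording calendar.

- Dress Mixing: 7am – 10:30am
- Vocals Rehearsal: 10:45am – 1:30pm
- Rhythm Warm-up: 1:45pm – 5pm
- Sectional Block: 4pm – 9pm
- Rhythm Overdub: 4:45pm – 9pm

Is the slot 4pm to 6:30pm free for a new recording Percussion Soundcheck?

Dress Mixing: ends 10:30am at or before Percussion Soundcheck starts 4pm → clear.
Vocals Rehearsal: ends 1:30pm at or before Percussion Soundcheck starts 4pm → clear.
Rhythm Warm-up: starts 1:45pm before Percussion Soundcheck ends 6:30pm, and ends 5pm after Percussion Soundcheck starts 4pm → overlap.
Sectional Block: starts 4pm before Percussion Soundcheck ends 6:30pm, and ends 9pm after Percussion Soundcheck starts 4pm → overlap.
Rhythm Overdub: starts 4:45pm before Percussion Soundcheck ends 6:30pm, and ends 9pm after Percussion Soundcheck starts 4pm → overlap.
Percussion Soundcheck overlaps Rhythm Warm-up, Sectional Block, Rhythm Overdub.

No — it overlaps Rhythm Overdub, Rhythm Warm-up, Sectional Block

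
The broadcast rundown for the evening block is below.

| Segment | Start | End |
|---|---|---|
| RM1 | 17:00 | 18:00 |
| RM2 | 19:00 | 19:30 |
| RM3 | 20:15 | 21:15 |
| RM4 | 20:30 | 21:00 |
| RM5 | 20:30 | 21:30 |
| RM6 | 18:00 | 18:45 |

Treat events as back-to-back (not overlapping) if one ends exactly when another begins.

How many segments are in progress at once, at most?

Walk through starts and ends in time order (an end at T is processed before a start at T):
17:00 start RM1 → 1
18:00 end RM1 → 0
18:00 start RM6 → 1
18:45 end RM6 → 0
19:00 start RM2 → 1
19:30 end RM2 → 0
20:15 start RM3 → 1
20:30 start RM4 → 2
20:30 start RM5 → 3
21:00 end RM4 → 2
21:15 end RM3 → 1
21:30 end RM5 → 0
Peak is 3, at 20:30 (RM3, RM4, RM5).

3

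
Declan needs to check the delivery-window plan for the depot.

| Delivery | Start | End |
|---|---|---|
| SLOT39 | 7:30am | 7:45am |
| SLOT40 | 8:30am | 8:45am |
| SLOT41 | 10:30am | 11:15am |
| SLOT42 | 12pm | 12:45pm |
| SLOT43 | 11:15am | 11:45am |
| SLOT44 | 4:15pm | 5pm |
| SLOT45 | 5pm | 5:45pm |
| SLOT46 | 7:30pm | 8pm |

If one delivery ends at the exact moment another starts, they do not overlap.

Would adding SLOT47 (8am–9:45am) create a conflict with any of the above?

Yes — it overlaps SLOT40

SLOT39: ends 7:45am at or before SLOT47 starts 8am → clear.
SLOT40: starts 8:30am before SLOT47 ends 9:45am, and ends 8:45am after SLOT47 starts 8am → overlap.
SLOT41: starts 10:30am at or after SLOT47 ends 9:45am → clear.
SLOT43: starts 11:15am at or after SLOT47 ends 9:45am → clear.
SLOT42: starts 12pm at or after SLOT47 ends 9:45am → clear.
SLOT44: starts 4:15pm at or after SLOT47 ends 9:45am → clear.
SLOT45: starts 5pm at or after SLOT47 ends 9:45am → clear.
SLOT46: starts 7:30pm at or after SLOT47 ends 9:45am → clear.
SLOT47 overlaps SLOT40.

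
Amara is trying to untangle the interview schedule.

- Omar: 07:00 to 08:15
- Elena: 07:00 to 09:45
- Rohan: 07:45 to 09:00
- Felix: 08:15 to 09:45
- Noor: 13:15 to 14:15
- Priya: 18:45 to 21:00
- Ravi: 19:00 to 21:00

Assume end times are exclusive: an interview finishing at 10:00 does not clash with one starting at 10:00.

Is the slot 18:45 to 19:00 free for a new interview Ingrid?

No — it overlaps Priya

Omar: ends 08:15 at or before Ingrid starts 18:45 → clear.
Elena: ends 09:45 at or before Ingrid starts 18:45 → clear.
Rohan: ends 09:00 at or before Ingrid starts 18:45 → clear.
Felix: ends 09:45 at or before Ingrid starts 18:45 → clear.
Noor: ends 14:15 at or before Ingrid starts 18:45 → clear.
Priya: starts 18:45 before Ingrid ends 19:00, and ends 21:00 after Ingrid starts 18:45 → overlap.
Ravi: starts 19:00 at or after Ingrid ends 19:00 → clear.
Ingrid overlaps Priya.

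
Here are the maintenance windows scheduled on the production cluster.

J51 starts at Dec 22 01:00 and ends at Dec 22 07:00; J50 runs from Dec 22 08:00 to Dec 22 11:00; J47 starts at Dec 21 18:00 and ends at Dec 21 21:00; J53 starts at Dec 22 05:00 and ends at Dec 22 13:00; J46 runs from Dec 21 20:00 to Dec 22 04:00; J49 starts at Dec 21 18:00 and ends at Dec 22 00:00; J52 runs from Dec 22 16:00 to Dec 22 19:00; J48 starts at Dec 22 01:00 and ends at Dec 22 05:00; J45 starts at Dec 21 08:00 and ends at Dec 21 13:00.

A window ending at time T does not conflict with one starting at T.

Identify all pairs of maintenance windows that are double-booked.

Sorted by start: J45, J47, J49, J46, J48, J51, J53, J50, J52.
J47 starts after J45 ends, so nothing later overlaps J45 either.
J49 starts before J47 ends → J47 and J49 overlap.
J46 starts before J47 ends → J47 and J46 overlap.
J48 starts after J47 ends, so nothing later overlaps J47 either.
J46 starts before J49 ends → J49 and J46 overlap.
J48 starts after J49 ends, so nothing later overlaps J49 either.
J48 starts before J46 ends → J46 and J48 overlap.
J51 starts before J46 ends → J46 and J51 overlap.
J53 starts after J46 ends, so nothing later overlaps J46 either.
J51 starts before J48 ends → J48 and J51 overlap.
J53 starts exactly when J48 ends (back-to-back, no overlap), so nothing later overlaps J48 either.
J53 starts before J51 ends → J51 and J53 overlap.
J50 starts after J51 ends, so nothing later overlaps J51 either.
J50 starts before J53 ends → J53 and J50 overlap.
J52 starts after J53 ends.
J52 starts after J50 ends.

J46 & J47, J46 & J48, J46 & J49, J46 & J51, J47 & J49, J48 & J51, J50 & J53, J51 & J53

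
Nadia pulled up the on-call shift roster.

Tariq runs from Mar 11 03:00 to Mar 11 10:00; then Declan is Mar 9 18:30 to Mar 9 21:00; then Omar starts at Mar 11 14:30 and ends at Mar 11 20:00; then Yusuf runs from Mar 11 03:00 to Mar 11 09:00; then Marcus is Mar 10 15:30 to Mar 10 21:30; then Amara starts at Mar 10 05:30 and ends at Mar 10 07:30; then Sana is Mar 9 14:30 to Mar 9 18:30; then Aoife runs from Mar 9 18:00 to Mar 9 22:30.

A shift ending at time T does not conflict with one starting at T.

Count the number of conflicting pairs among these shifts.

Sorted by start: Sana, Aoife, Declan, Amara, Marcus, Yusuf, Tariq, Omar.
Aoife starts before Sana ends → Sana and Aoife overlap.
Declan starts exactly when Sana ends (back-to-back, no overlap) — done with Sana.
Declan starts before Aoife ends → Aoife and Declan overlap.
Amara starts after Aoife ends — done with Aoife.
Amara starts after Declan ends — done with Declan.
Marcus starts after Amara ends — done with Amara.
Yusuf starts after Marcus ends — done with Marcus.
Tariq starts before Yusuf ends → Yusuf and Tariq overlap.
Omar starts after Yusuf ends.
Omar starts after Tariq ends.
Overlapping pairs: Aoife & Declan, Aoife & Sana, Tariq & Yusuf — 3 in total.

3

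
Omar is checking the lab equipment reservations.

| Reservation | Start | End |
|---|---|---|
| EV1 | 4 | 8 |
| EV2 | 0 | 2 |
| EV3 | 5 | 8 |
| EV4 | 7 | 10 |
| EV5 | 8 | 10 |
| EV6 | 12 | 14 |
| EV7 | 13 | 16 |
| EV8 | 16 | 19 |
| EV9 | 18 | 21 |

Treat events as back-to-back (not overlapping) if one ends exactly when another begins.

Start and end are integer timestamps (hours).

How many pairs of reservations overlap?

Two intervals overlap when each starts before the other ends.
Sorted by start: EV2, EV1, EV3, EV4, EV5, EV6, EV7, EV8, EV9.
EV1 starts after EV2 ends; EV2 is clear from here.
EV3 starts before EV1 ends → EV1 and EV3 overlap.
EV4 starts before EV1 ends → EV1 and EV4 overlap.
EV5 starts exactly when EV1 ends (back-to-back, no overlap); EV1 is clear from here.
EV4 starts before EV3 ends → EV3 and EV4 overlap.
EV5 starts exactly when EV3 ends (back-to-back, no overlap); EV3 is clear from here.
EV5 starts before EV4 ends → EV4 and EV5 overlap.
EV6 starts after EV4 ends; EV4 is clear from here.
EV6 starts after EV5 ends; EV5 is clear from here.
EV7 starts before EV6 ends → EV6 and EV7 overlap.
EV8 starts after EV6 ends; EV6 is clear from here.
EV8 starts exactly when EV7 ends (back-to-back, no overlap); EV7 is clear from here.
EV9 starts before EV8 ends → EV8 and EV9 overlap.
Overlapping pairs: EV1 & EV3, EV1 & EV4, EV3 & EV4, EV4 & EV5, EV6 & EV7, EV8 & EV9 — 6 in total.

6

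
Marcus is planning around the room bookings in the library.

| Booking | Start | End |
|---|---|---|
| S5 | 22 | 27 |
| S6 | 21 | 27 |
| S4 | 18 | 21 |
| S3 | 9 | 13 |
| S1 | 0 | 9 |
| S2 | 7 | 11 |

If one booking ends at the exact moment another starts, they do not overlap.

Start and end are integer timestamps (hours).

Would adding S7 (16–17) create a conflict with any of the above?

S1: ends 9 at or before S7 starts 16 → clear.
S2: ends 11 at or before S7 starts 16 → clear.
S3: ends 13 at or before S7 starts 16 → clear.
S4: starts 18 at or after S7 ends 17 → clear.
S6: starts 21 at or after S7 ends 17 → clear.
S5: starts 22 at or after S7 ends 17 → clear.

No — it doesn't clash with anything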